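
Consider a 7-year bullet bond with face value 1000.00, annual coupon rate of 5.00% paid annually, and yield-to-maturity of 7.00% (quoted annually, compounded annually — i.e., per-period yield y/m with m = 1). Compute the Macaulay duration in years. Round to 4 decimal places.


Answer: Macaulay duration = 6.0125 years

Derivation:
Coupon per period c = face * coupon_rate / m = 50.000000
Periods per year m = 1; per-period yield y/m = 0.070000
Number of cashflows N = 7
Cashflows (t years, CF_t, discount factor 1/(1+y/m)^(m*t), PV):
  t = 1.0000: CF_t = 50.000000, DF = 0.934579, PV = 46.728972
  t = 2.0000: CF_t = 50.000000, DF = 0.873439, PV = 43.671936
  t = 3.0000: CF_t = 50.000000, DF = 0.816298, PV = 40.814894
  t = 4.0000: CF_t = 50.000000, DF = 0.762895, PV = 38.144761
  t = 5.0000: CF_t = 50.000000, DF = 0.712986, PV = 35.649309
  t = 6.0000: CF_t = 50.000000, DF = 0.666342, PV = 33.317111
  t = 7.0000: CF_t = 1050.000000, DF = 0.622750, PV = 653.887229
Price P = sum_t PV_t = 892.214212
Macaulay numerator sum_t t * PV_t:
  t * PV_t at t = 1.0000: 46.728972
  t * PV_t at t = 2.0000: 87.343873
  t * PV_t at t = 3.0000: 122.444682
  t * PV_t at t = 4.0000: 152.579042
  t * PV_t at t = 5.0000: 178.246545
  t * PV_t at t = 6.0000: 199.902667
  t * PV_t at t = 7.0000: 4577.210603
Macaulay duration D = (sum_t t * PV_t) / P = 5364.456384 / 892.214212 = 6.012521


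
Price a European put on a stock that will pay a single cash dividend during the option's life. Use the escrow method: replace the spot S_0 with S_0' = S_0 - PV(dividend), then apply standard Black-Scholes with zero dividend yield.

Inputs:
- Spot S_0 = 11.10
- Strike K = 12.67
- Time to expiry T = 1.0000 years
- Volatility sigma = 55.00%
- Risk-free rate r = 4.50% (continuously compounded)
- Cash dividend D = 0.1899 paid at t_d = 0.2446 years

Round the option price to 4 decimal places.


Answer: Price = 3.1383

Derivation:
PV(D) = D * exp(-r * t_d) = 0.1899 * 0.98905336 = 0.18782123
S_0' = S_0 - PV(D) = 11.1000 - 0.18782123 = 10.91217877
d1 = (ln(S_0'/K) + (r + sigma^2/2)*T) / (sigma*sqrt(T)) = 0.08525907
d2 = d1 - sigma*sqrt(T) = -0.46474093
exp(-rT) = 0.95599748
N(-d1) = 0.46602771; N(-d2) = 0.67894150
P = K * exp(-rT) * N(-d2) - S_0' * N(-d1) = 12.6700 * 0.95599748 * 0.67894150 - 10.91217877 * 0.46602771 = 3.1383


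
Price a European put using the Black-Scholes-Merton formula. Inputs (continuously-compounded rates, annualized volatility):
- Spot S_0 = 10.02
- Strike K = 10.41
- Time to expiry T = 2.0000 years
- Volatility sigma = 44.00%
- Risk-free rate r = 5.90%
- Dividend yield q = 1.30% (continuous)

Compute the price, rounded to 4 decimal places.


Answer: Price = 2.0752

Derivation:
d1 = (ln(S/K) + (r - q + 0.5*sigma^2) * T) / (sigma * sqrt(T)) = 0.39761291
d2 = d1 - sigma * sqrt(T) = -0.22464105
exp(-rT) = 0.88869605; exp(-qT) = 0.97433509
P = K * exp(-rT) * N(-d2) - S_0 * exp(-qT) * N(-d1)
N(-d1) = 0.34545777; N(-d2) = 0.58887074
P = 10.4100 * 0.88869605 * 0.58887074 - 10.0200 * 0.97433509 * 0.34545777 = 2.0752


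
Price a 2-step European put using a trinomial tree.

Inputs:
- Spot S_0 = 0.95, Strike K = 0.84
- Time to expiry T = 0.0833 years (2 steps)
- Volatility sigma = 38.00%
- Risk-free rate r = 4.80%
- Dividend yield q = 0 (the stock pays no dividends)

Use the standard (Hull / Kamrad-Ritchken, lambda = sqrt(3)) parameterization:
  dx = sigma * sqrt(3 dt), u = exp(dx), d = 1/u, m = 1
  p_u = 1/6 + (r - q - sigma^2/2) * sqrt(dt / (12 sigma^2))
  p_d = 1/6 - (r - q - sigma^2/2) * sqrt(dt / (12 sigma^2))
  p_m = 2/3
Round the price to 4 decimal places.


dt = T/N = 0.041650; dx = sigma*sqrt(3*dt) = 0.134323
u = exp(dx) = 1.143763; d = 1/u = 0.874307
p_u = 0.162915, p_m = 0.666667, p_d = 0.170419
Discount per step: exp(-r*dt) = 0.998003
Stock lattice S(k, j) with j the centered position index:
  k=0: S(0,+0) = 0.9500
  k=1: S(1,-1) = 0.8306; S(1,+0) = 0.9500; S(1,+1) = 1.0866
  k=2: S(2,-2) = 0.7262; S(2,-1) = 0.8306; S(2,+0) = 0.9500; S(2,+1) = 1.0866; S(2,+2) = 1.2428
Terminal payoffs V(N, j) = max(K - S_T, 0):
  V(2,-2) = 0.113807; V(2,-1) = 0.009408; V(2,+0) = 0.000000; V(2,+1) = 0.000000; V(2,+2) = 0.000000
Backward induction: V(k, j) = exp(-r*dt) * [p_u * V(k+1, j+1) + p_m * V(k+1, j) + p_d * V(k+1, j-1)]
  V(1,-1) = exp(-r*dt) * [p_u*0.000000 + p_m*0.009408 + p_d*0.113807] = 0.025616
  V(1,+0) = exp(-r*dt) * [p_u*0.000000 + p_m*0.000000 + p_d*0.009408] = 0.001600
  V(1,+1) = exp(-r*dt) * [p_u*0.000000 + p_m*0.000000 + p_d*0.000000] = 0.000000
  V(0,+0) = exp(-r*dt) * [p_u*0.000000 + p_m*0.001600 + p_d*0.025616] = 0.005421

Answer: Price = V(0,0) = 0.0054


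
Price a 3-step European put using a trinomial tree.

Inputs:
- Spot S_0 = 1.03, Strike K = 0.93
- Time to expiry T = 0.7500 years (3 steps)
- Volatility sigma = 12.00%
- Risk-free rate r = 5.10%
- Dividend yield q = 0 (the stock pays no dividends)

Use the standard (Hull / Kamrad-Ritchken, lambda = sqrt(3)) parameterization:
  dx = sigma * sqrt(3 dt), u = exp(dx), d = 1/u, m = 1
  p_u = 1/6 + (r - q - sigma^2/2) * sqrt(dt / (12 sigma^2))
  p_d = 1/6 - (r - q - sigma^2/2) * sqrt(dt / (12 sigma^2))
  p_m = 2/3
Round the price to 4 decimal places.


dt = T/N = 0.250000; dx = sigma*sqrt(3*dt) = 0.103923
u = exp(dx) = 1.109515; d = 1/u = 0.901295
p_u = 0.219350, p_m = 0.666667, p_d = 0.113983
Discount per step: exp(-r*dt) = 0.987331
Stock lattice S(k, j) with j the centered position index:
  k=0: S(0,+0) = 1.0300
  k=1: S(1,-1) = 0.9283; S(1,+0) = 1.0300; S(1,+1) = 1.1428
  k=2: S(2,-2) = 0.8367; S(2,-1) = 0.9283; S(2,+0) = 1.0300; S(2,+1) = 1.1428; S(2,+2) = 1.2680
  k=3: S(3,-3) = 0.7541; S(3,-2) = 0.8367; S(3,-1) = 0.9283; S(3,+0) = 1.0300; S(3,+1) = 1.1428; S(3,+2) = 1.2680; S(3,+3) = 1.4068
Terminal payoffs V(N, j) = max(K - S_T, 0):
  V(3,-3) = 0.175885; V(3,-2) = 0.093298; V(3,-1) = 0.001667; V(3,+0) = 0.000000; V(3,+1) = 0.000000; V(3,+2) = 0.000000; V(3,+3) = 0.000000
Backward induction: V(k, j) = exp(-r*dt) * [p_u * V(k+1, j+1) + p_m * V(k+1, j) + p_d * V(k+1, j-1)]
  V(2,-2) = exp(-r*dt) * [p_u*0.001667 + p_m*0.093298 + p_d*0.175885] = 0.081566
  V(2,-1) = exp(-r*dt) * [p_u*0.000000 + p_m*0.001667 + p_d*0.093298] = 0.011597
  V(2,+0) = exp(-r*dt) * [p_u*0.000000 + p_m*0.000000 + p_d*0.001667] = 0.000188
  V(2,+1) = exp(-r*dt) * [p_u*0.000000 + p_m*0.000000 + p_d*0.000000] = 0.000000
  V(2,+2) = exp(-r*dt) * [p_u*0.000000 + p_m*0.000000 + p_d*0.000000] = 0.000000
  V(1,-1) = exp(-r*dt) * [p_u*0.000188 + p_m*0.011597 + p_d*0.081566] = 0.016853
  V(1,+0) = exp(-r*dt) * [p_u*0.000000 + p_m*0.000188 + p_d*0.011597] = 0.001429
  V(1,+1) = exp(-r*dt) * [p_u*0.000000 + p_m*0.000000 + p_d*0.000188] = 0.000021
  V(0,+0) = exp(-r*dt) * [p_u*0.000021 + p_m*0.001429 + p_d*0.016853] = 0.002841

Answer: Price = V(0,0) = 0.0028


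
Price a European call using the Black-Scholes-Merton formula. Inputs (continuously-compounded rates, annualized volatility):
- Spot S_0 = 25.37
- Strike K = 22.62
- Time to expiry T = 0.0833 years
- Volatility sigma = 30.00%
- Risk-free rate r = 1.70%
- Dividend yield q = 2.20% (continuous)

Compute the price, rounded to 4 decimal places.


Answer: Price = 2.8258

Derivation:
d1 = (ln(S/K) + (r - q + 0.5*sigma^2) * T) / (sigma * sqrt(T)) = 1.36356881
d2 = d1 - sigma * sqrt(T) = 1.27698359
exp(-rT) = 0.99858490; exp(-qT) = 0.99816908
C = S_0 * exp(-qT) * N(d1) - K * exp(-rT) * N(d2)
N(d1) = 0.91364834; N(d2) = 0.89919598
C = 25.3700 * 0.99816908 * 0.91364834 - 22.6200 * 0.99858490 * 0.89919598 = 2.8258


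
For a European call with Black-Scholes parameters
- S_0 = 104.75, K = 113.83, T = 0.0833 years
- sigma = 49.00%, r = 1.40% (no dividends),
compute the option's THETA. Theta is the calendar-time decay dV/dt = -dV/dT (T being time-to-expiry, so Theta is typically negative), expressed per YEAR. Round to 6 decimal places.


d1 = -0.5088523527; d2 = -0.6502748757
phi(d1) = 0.3504967337; exp(-qT) = 1.0000000000; exp(-rT) = 0.9988344797
Theta = -S*exp(-qT)*phi(d1)*sigma/(2*sqrt(T)) - r*K*exp(-rT)*N(d2) + q*S*exp(-qT)*N(d1)
N(d1) = 0.3054278600; N(d2) = 0.2577573415; sqrt(T) = 0.2886173938
Term 1 = -104.7500 * 1.0000000000 * 0.3504967337 * 0.4900 / (2 * 0.2886173938) = -31.1660376080
Term 2 = -0.0140 * 113.8300 * 0.9988344797 * 0.2577573415 = -0.4102884970
Term 3 = 0 (no dividend yield, q = 0)
Theta = -31.1660376080 + (-0.4102884970) + (0.0000000000) = -31.576326

Answer: Theta = -31.576326


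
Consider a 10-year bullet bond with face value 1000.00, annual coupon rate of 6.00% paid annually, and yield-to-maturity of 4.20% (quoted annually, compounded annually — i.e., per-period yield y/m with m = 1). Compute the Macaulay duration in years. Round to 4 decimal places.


Coupon per period c = face * coupon_rate / m = 60.000000
Periods per year m = 1; per-period yield y/m = 0.042000
Number of cashflows N = 10
Cashflows (t years, CF_t, discount factor 1/(1+y/m)^(m*t), PV):
  t = 1.0000: CF_t = 60.000000, DF = 0.959693, PV = 57.581574
  t = 2.0000: CF_t = 60.000000, DF = 0.921010, PV = 55.260628
  t = 3.0000: CF_t = 60.000000, DF = 0.883887, PV = 53.033232
  t = 4.0000: CF_t = 60.000000, DF = 0.848260, PV = 50.895616
  t = 5.0000: CF_t = 60.000000, DF = 0.814069, PV = 48.844161
  t = 6.0000: CF_t = 60.000000, DF = 0.781257, PV = 46.875395
  t = 7.0000: CF_t = 60.000000, DF = 0.749766, PV = 44.985983
  t = 8.0000: CF_t = 60.000000, DF = 0.719545, PV = 43.172729
  t = 9.0000: CF_t = 60.000000, DF = 0.690543, PV = 41.432561
  t = 10.0000: CF_t = 1060.000000, DF = 0.662709, PV = 702.471446
Price P = sum_t PV_t = 1144.553324
Macaulay numerator sum_t t * PV_t:
  t * PV_t at t = 1.0000: 57.581574
  t * PV_t at t = 2.0000: 110.521255
  t * PV_t at t = 3.0000: 159.099695
  t * PV_t at t = 4.0000: 203.582464
  t * PV_t at t = 5.0000: 244.220806
  t * PV_t at t = 6.0000: 281.252368
  t * PV_t at t = 7.0000: 314.901883
  t * PV_t at t = 8.0000: 345.381830
  t * PV_t at t = 9.0000: 372.893050
  t * PV_t at t = 10.0000: 7024.714458
Macaulay duration D = (sum_t t * PV_t) / P = 9114.149382 / 1144.553324 = 7.963062

Answer: Macaulay duration = 7.9631 years


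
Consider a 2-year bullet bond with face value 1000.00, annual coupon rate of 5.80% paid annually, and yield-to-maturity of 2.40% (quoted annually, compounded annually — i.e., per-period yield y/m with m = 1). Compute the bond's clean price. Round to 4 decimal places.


Answer: Price = 1065.6281

Derivation:
Coupon per period c = face * coupon_rate / m = 58.000000
Periods per year m = 1; per-period yield y/m = 0.024000
Number of cashflows N = 2
Cashflows (t years, CF_t, discount factor 1/(1+y/m)^(m*t), PV):
  t = 1.0000: CF_t = 58.000000, DF = 0.976562, PV = 56.640625
  t = 2.0000: CF_t = 1058.000000, DF = 0.953674, PV = 1008.987427
Price P = sum_t PV_t = 1065.628052


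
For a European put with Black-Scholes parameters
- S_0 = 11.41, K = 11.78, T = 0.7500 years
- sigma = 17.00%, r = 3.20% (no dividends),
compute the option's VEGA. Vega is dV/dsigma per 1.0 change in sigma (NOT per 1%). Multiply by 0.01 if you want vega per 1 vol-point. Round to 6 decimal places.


Answer: Vega = 3.941311

Derivation:
d1 = 0.0198641480; d2 = -0.1273601707
phi(d1) = 0.3988635800; exp(-qT) = 1.0000000000; exp(-rT) = 0.9762857098
Vega = S * exp(-qT) * phi(d1) * sqrt(T) = 11.4100 * 1.0000000000 * 0.3988635800 * 0.8660254038 = 3.941311


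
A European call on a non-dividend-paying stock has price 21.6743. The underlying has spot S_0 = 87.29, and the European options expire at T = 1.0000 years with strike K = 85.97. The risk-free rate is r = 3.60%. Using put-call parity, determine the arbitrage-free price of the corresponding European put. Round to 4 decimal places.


Put-call parity: C - P = S_0 * exp(-qT) - K * exp(-rT).
S_0 * exp(-qT) = 87.2900 * 1.00000000 = 87.29000000
K * exp(-rT) = 85.9700 * 0.96464029 = 82.93012603
P = C - S*exp(-qT) + K*exp(-rT)
P = 21.6743 - 87.29000000 + 82.93012603 = 17.3144

Answer: Put price = 17.3144


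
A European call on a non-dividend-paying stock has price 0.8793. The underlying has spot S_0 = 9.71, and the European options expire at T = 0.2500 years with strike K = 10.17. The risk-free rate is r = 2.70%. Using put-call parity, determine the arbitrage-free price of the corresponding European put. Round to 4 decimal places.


Put-call parity: C - P = S_0 * exp(-qT) - K * exp(-rT).
S_0 * exp(-qT) = 9.7100 * 1.00000000 = 9.71000000
K * exp(-rT) = 10.1700 * 0.99327273 = 10.10158366
P = C - S*exp(-qT) + K*exp(-rT)
P = 0.8793 - 9.71000000 + 10.10158366 = 1.2709

Answer: Put price = 1.2709


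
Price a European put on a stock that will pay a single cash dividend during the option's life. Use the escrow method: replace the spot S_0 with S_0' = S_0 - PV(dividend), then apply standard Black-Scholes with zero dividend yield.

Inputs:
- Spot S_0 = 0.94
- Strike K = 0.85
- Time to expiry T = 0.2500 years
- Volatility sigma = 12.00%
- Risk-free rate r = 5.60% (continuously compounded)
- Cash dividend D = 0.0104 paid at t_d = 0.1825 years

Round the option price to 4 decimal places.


PV(D) = D * exp(-r * t_d) = 0.0104 * 0.98983205 = 0.01029425
S_0' = S_0 - PV(D) = 0.9400 - 0.01029425 = 0.92970575
d1 = (ln(S_0'/K) + (r + sigma^2/2)*T) / (sigma*sqrt(T)) = 1.75719642
d2 = d1 - sigma*sqrt(T) = 1.69719642
exp(-rT) = 0.98609754
N(-d1) = 0.03944217; N(-d2) = 0.04482977
P = K * exp(-rT) * N(-d2) - S_0' * N(-d1) = 0.8500 * 0.98609754 * 0.04482977 - 0.92970575 * 0.03944217 = 0.0009

Answer: Price = 0.0009


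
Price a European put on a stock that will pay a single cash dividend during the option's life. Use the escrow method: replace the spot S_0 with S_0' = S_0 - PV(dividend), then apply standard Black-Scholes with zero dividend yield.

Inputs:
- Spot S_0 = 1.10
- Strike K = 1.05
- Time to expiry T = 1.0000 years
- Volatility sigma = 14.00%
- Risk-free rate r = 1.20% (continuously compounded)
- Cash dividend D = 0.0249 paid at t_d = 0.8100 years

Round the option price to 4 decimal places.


Answer: Price = 0.0419

Derivation:
PV(D) = D * exp(-r * t_d) = 0.0249 * 0.99032709 = 0.02465914
S_0' = S_0 - PV(D) = 1.1000 - 0.02465914 = 1.07534086
d1 = (ln(S_0'/K) + (r + sigma^2/2)*T) / (sigma*sqrt(T)) = 0.32605373
d2 = d1 - sigma*sqrt(T) = 0.18605373
exp(-rT) = 0.98807171
N(-d1) = 0.37219185; N(-d2) = 0.42620131
P = K * exp(-rT) * N(-d2) - S_0' * N(-d1) = 1.0500 * 0.98807171 * 0.42620131 - 1.07534086 * 0.37219185 = 0.0419


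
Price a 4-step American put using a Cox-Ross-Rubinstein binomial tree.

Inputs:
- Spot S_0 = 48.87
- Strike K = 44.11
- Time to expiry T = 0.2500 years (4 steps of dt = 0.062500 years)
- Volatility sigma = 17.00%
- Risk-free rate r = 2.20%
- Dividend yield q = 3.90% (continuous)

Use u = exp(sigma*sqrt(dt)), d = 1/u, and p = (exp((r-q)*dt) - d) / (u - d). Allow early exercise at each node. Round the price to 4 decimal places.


Answer: Price = V(0,0) = 0.2145

Derivation:
dt = T/N = 0.062500
u = exp(sigma*sqrt(dt)) = 1.043416; d = 1/u = 0.958390
p = (exp((r-q)*dt) - d) / (u - d) = 0.476887
Discount per step: exp(-r*dt) = 0.998626
Stock lattice S(k, i) with i counting down-moves:
  k=0: S(0,0) = 48.8700
  k=1: S(1,0) = 50.9917; S(1,1) = 46.8365
  k=2: S(2,0) = 53.2056; S(2,1) = 48.8700; S(2,2) = 44.8877
  k=3: S(3,0) = 55.5156; S(3,1) = 50.9917; S(3,2) = 46.8365; S(3,3) = 43.0199
  k=4: S(4,0) = 57.9258; S(4,1) = 53.2056; S(4,2) = 48.8700; S(4,3) = 44.8877; S(4,4) = 41.2299
Terminal payoffs V(N, i) = max(K - S_T, 0):
  V(4,0) = 0.000000; V(4,1) = 0.000000; V(4,2) = 0.000000; V(4,3) = 0.000000; V(4,4) = 2.880100
Backward induction: V(k, i) = exp(-r*dt) * [p * V(k+1, i) + (1-p) * V(k+1, i+1)]; then take max(V_cont, immediate exercise) for American.
  V(3,0) = exp(-r*dt) * [p*0.000000 + (1-p)*0.000000] = 0.000000; exercise = 0.000000; V(3,0) = max -> 0.000000
  V(3,1) = exp(-r*dt) * [p*0.000000 + (1-p)*0.000000] = 0.000000; exercise = 0.000000; V(3,1) = max -> 0.000000
  V(3,2) = exp(-r*dt) * [p*0.000000 + (1-p)*0.000000] = 0.000000; exercise = 0.000000; V(3,2) = max -> 0.000000
  V(3,3) = exp(-r*dt) * [p*0.000000 + (1-p)*2.880100] = 1.504548; exercise = 1.090061; V(3,3) = max -> 1.504548
  V(2,0) = exp(-r*dt) * [p*0.000000 + (1-p)*0.000000] = 0.000000; exercise = 0.000000; V(2,0) = max -> 0.000000
  V(2,1) = exp(-r*dt) * [p*0.000000 + (1-p)*0.000000] = 0.000000; exercise = 0.000000; V(2,1) = max -> 0.000000
  V(2,2) = exp(-r*dt) * [p*0.000000 + (1-p)*1.504548] = 0.785967; exercise = 0.000000; V(2,2) = max -> 0.785967
  V(1,0) = exp(-r*dt) * [p*0.000000 + (1-p)*0.000000] = 0.000000; exercise = 0.000000; V(1,0) = max -> 0.000000
  V(1,1) = exp(-r*dt) * [p*0.000000 + (1-p)*0.785967] = 0.410585; exercise = 0.000000; V(1,1) = max -> 0.410585
  V(0,0) = exp(-r*dt) * [p*0.000000 + (1-p)*0.410585] = 0.214487; exercise = 0.000000; V(0,0) = max -> 0.214487


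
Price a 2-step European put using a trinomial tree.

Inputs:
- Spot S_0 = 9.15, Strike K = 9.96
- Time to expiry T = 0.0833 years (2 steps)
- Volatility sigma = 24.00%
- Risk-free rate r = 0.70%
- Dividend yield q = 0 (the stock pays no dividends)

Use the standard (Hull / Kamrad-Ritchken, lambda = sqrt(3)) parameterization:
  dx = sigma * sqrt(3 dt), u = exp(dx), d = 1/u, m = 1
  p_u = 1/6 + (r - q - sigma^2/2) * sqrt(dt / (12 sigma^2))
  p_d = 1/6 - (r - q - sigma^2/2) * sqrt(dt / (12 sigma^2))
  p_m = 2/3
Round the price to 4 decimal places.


dt = T/N = 0.041650; dx = sigma*sqrt(3*dt) = 0.084836
u = exp(dx) = 1.088538; d = 1/u = 0.918663
p_u = 0.161315, p_m = 0.666667, p_d = 0.172018
Discount per step: exp(-r*dt) = 0.999708
Stock lattice S(k, j) with j the centered position index:
  k=0: S(0,+0) = 9.1500
  k=1: S(1,-1) = 8.4058; S(1,+0) = 9.1500; S(1,+1) = 9.9601
  k=2: S(2,-2) = 7.7221; S(2,-1) = 8.4058; S(2,+0) = 9.1500; S(2,+1) = 9.9601; S(2,+2) = 10.8420
Terminal payoffs V(N, j) = max(K - S_T, 0):
  V(2,-2) = 2.237932; V(2,-1) = 1.554233; V(2,+0) = 0.810000; V(2,+1) = 0.000000; V(2,+2) = 0.000000
Backward induction: V(k, j) = exp(-r*dt) * [p_u * V(k+1, j+1) + p_m * V(k+1, j) + p_d * V(k+1, j-1)]
  V(1,-1) = exp(-r*dt) * [p_u*0.810000 + p_m*1.554233 + p_d*2.237932] = 1.551333
  V(1,+0) = exp(-r*dt) * [p_u*0.000000 + p_m*0.810000 + p_d*1.554233] = 0.807121
  V(1,+1) = exp(-r*dt) * [p_u*0.000000 + p_m*0.000000 + p_d*0.810000] = 0.139294
  V(0,+0) = exp(-r*dt) * [p_u*0.139294 + p_m*0.807121 + p_d*1.551333] = 0.827167

Answer: Price = V(0,0) = 0.8272


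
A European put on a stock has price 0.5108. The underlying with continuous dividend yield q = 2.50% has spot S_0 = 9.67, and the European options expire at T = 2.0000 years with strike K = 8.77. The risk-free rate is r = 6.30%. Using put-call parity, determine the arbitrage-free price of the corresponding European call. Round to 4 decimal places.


Put-call parity: C - P = S_0 * exp(-qT) - K * exp(-rT).
S_0 * exp(-qT) = 9.6700 * 0.95122942 = 9.19838853
K * exp(-rT) = 8.7700 * 0.88161485 = 7.73176221
C = P + S*exp(-qT) - K*exp(-rT)
C = 0.5108 + 9.19838853 - 7.73176221 = 1.9774

Answer: Call price = 1.9774


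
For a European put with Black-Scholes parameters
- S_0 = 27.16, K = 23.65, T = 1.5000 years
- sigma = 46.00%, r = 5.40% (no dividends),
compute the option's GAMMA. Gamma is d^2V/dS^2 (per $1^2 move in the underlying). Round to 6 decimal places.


d1 = 0.6710930731; d2 = 0.1077104322
phi(d1) = 0.3185036037; exp(-qT) = 1.0000000000; exp(-rT) = 0.9221936914
Gamma = exp(-qT) * phi(d1) / (S * sigma * sqrt(T)) = 1.0000000000 * 0.3185036037 / (27.1600 * 0.4600 * 1.2247448714) = 0.020815

Answer: Gamma = 0.020815


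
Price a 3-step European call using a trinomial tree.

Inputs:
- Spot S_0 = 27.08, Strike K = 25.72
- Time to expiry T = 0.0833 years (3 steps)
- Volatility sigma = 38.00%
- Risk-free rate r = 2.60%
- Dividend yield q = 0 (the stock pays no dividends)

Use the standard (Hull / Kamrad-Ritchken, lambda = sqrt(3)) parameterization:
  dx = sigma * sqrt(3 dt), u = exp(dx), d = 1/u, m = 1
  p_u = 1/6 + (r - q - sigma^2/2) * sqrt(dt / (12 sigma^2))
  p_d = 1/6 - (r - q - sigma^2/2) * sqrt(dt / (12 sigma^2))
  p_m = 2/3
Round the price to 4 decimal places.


dt = T/N = 0.027767; dx = sigma*sqrt(3*dt) = 0.109675
u = exp(dx) = 1.115915; d = 1/u = 0.896126
p_u = 0.160818, p_m = 0.666667, p_d = 0.172515
Discount per step: exp(-r*dt) = 0.999278
Stock lattice S(k, j) with j the centered position index:
  k=0: S(0,+0) = 27.0800
  k=1: S(1,-1) = 24.2671; S(1,+0) = 27.0800; S(1,+1) = 30.2190
  k=2: S(2,-2) = 21.7464; S(2,-1) = 24.2671; S(2,+0) = 27.0800; S(2,+1) = 30.2190; S(2,+2) = 33.7218
  k=3: S(3,-3) = 19.4875; S(3,-2) = 21.7464; S(3,-1) = 24.2671; S(3,+0) = 27.0800; S(3,+1) = 30.2190; S(3,+2) = 33.7218; S(3,+3) = 37.6307
Terminal payoffs V(N, j) = max(S_T - K, 0):
  V(3,-3) = 0.000000; V(3,-2) = 0.000000; V(3,-1) = 0.000000; V(3,+0) = 1.360000; V(3,+1) = 4.498976; V(3,+2) = 8.001805; V(3,+3) = 11.910665
Backward induction: V(k, j) = exp(-r*dt) * [p_u * V(k+1, j+1) + p_m * V(k+1, j) + p_d * V(k+1, j-1)]
  V(2,-2) = exp(-r*dt) * [p_u*0.000000 + p_m*0.000000 + p_d*0.000000] = 0.000000
  V(2,-1) = exp(-r*dt) * [p_u*1.360000 + p_m*0.000000 + p_d*0.000000] = 0.218555
  V(2,+0) = exp(-r*dt) * [p_u*4.498976 + p_m*1.360000 + p_d*0.000000] = 1.629008
  V(2,+1) = exp(-r*dt) * [p_u*8.001805 + p_m*4.498976 + p_d*1.360000] = 4.517512
  V(2,+2) = exp(-r*dt) * [p_u*11.910665 + p_m*8.001805 + p_d*4.498976] = 8.020339
  V(1,-1) = exp(-r*dt) * [p_u*1.629008 + p_m*0.218555 + p_d*0.000000] = 0.407384
  V(1,+0) = exp(-r*dt) * [p_u*4.517512 + p_m*1.629008 + p_d*0.218555] = 1.848873
  V(1,+1) = exp(-r*dt) * [p_u*8.020339 + p_m*4.517512 + p_d*1.629008] = 4.579214
  V(0,+0) = exp(-r*dt) * [p_u*4.579214 + p_m*1.848873 + p_d*0.407384] = 2.037812

Answer: Price = V(0,0) = 2.0378


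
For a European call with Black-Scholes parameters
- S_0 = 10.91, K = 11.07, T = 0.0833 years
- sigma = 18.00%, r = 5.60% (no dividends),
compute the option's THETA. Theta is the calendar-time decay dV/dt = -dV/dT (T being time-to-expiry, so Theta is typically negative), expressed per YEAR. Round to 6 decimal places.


Answer: Theta = -1.594654

Derivation:
d1 = -0.1644754740; d2 = -0.2164266049
phi(d1) = 0.3935824812; exp(-qT) = 1.0000000000; exp(-rT) = 0.9953460633
Theta = -S*exp(-qT)*phi(d1)*sigma/(2*sqrt(T)) - r*K*exp(-rT)*N(d2) + q*S*exp(-qT)*N(d1)
N(d1) = 0.4346784264; N(d2) = 0.4143276150; sqrt(T) = 0.2886173938
Term 1 = -10.9100 * 1.0000000000 * 0.3935824812 * 0.1800 / (2 * 0.2886173938) = -1.3389998198
Term 2 = -0.0560 * 11.0700 * 0.9953460633 * 0.4143276150 = -0.2556546116
Term 3 = 0 (no dividend yield, q = 0)
Theta = -1.3389998198 + (-0.2556546116) + (0.0000000000) = -1.594654


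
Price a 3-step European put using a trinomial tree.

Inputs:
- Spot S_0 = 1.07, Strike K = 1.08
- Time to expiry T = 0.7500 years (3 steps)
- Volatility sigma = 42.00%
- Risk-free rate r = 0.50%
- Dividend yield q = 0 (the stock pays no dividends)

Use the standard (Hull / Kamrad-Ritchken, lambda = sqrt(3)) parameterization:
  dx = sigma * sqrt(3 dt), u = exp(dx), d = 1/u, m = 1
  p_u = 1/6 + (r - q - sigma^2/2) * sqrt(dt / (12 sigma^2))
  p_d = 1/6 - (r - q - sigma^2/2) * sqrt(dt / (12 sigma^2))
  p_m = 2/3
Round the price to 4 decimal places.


Answer: Price = V(0,0) = 0.1447

Derivation:
dt = T/N = 0.250000; dx = sigma*sqrt(3*dt) = 0.363731
u = exp(dx) = 1.438687; d = 1/u = 0.695078
p_u = 0.138074, p_m = 0.666667, p_d = 0.195259
Discount per step: exp(-r*dt) = 0.998751
Stock lattice S(k, j) with j the centered position index:
  k=0: S(0,+0) = 1.0700
  k=1: S(1,-1) = 0.7437; S(1,+0) = 1.0700; S(1,+1) = 1.5394
  k=2: S(2,-2) = 0.5170; S(2,-1) = 0.7437; S(2,+0) = 1.0700; S(2,+1) = 1.5394; S(2,+2) = 2.2147
  k=3: S(3,-3) = 0.3593; S(3,-2) = 0.5170; S(3,-1) = 0.7437; S(3,+0) = 1.0700; S(3,+1) = 1.5394; S(3,+2) = 2.2147; S(3,+3) = 3.1863
Terminal payoffs V(N, j) = max(K - S_T, 0):
  V(3,-3) = 0.720677; V(3,-2) = 0.563047; V(3,-1) = 0.336266; V(3,+0) = 0.010000; V(3,+1) = 0.000000; V(3,+2) = 0.000000; V(3,+3) = 0.000000
Backward induction: V(k, j) = exp(-r*dt) * [p_u * V(k+1, j+1) + p_m * V(k+1, j) + p_d * V(k+1, j-1)]
  V(2,-2) = exp(-r*dt) * [p_u*0.336266 + p_m*0.563047 + p_d*0.720677] = 0.561810
  V(2,-1) = exp(-r*dt) * [p_u*0.010000 + p_m*0.336266 + p_d*0.563047] = 0.335079
  V(2,+0) = exp(-r*dt) * [p_u*0.000000 + p_m*0.010000 + p_d*0.336266] = 0.072235
  V(2,+1) = exp(-r*dt) * [p_u*0.000000 + p_m*0.000000 + p_d*0.010000] = 0.001950
  V(2,+2) = exp(-r*dt) * [p_u*0.000000 + p_m*0.000000 + p_d*0.000000] = 0.000000
  V(1,-1) = exp(-r*dt) * [p_u*0.072235 + p_m*0.335079 + p_d*0.561810] = 0.342630
  V(1,+0) = exp(-r*dt) * [p_u*0.001950 + p_m*0.072235 + p_d*0.335079] = 0.113711
  V(1,+1) = exp(-r*dt) * [p_u*0.000000 + p_m*0.001950 + p_d*0.072235] = 0.015385
  V(0,+0) = exp(-r*dt) * [p_u*0.015385 + p_m*0.113711 + p_d*0.342630] = 0.144653


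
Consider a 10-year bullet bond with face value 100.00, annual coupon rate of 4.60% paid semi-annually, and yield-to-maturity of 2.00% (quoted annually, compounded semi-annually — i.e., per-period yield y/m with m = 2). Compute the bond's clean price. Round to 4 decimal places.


Coupon per period c = face * coupon_rate / m = 2.300000
Periods per year m = 2; per-period yield y/m = 0.010000
Number of cashflows N = 20
Cashflows (t years, CF_t, discount factor 1/(1+y/m)^(m*t), PV):
  t = 0.5000: CF_t = 2.300000, DF = 0.990099, PV = 2.277228
  t = 1.0000: CF_t = 2.300000, DF = 0.980296, PV = 2.254681
  t = 1.5000: CF_t = 2.300000, DF = 0.970590, PV = 2.232357
  t = 2.0000: CF_t = 2.300000, DF = 0.960980, PV = 2.210255
  t = 2.5000: CF_t = 2.300000, DF = 0.951466, PV = 2.188371
  t = 3.0000: CF_t = 2.300000, DF = 0.942045, PV = 2.166704
  t = 3.5000: CF_t = 2.300000, DF = 0.932718, PV = 2.145252
  t = 4.0000: CF_t = 2.300000, DF = 0.923483, PV = 2.124011
  t = 4.5000: CF_t = 2.300000, DF = 0.914340, PV = 2.102982
  t = 5.0000: CF_t = 2.300000, DF = 0.905287, PV = 2.082160
  t = 5.5000: CF_t = 2.300000, DF = 0.896324, PV = 2.061545
  t = 6.0000: CF_t = 2.300000, DF = 0.887449, PV = 2.041133
  t = 6.5000: CF_t = 2.300000, DF = 0.878663, PV = 2.020924
  t = 7.0000: CF_t = 2.300000, DF = 0.869963, PV = 2.000915
  t = 7.5000: CF_t = 2.300000, DF = 0.861349, PV = 1.981104
  t = 8.0000: CF_t = 2.300000, DF = 0.852821, PV = 1.961489
  t = 8.5000: CF_t = 2.300000, DF = 0.844377, PV = 1.942068
  t = 9.0000: CF_t = 2.300000, DF = 0.836017, PV = 1.922840
  t = 9.5000: CF_t = 2.300000, DF = 0.827740, PV = 1.903802
  t = 10.0000: CF_t = 102.300000, DF = 0.819544, PV = 83.839399
Price P = sum_t PV_t = 123.459219

Answer: Price = 123.4592


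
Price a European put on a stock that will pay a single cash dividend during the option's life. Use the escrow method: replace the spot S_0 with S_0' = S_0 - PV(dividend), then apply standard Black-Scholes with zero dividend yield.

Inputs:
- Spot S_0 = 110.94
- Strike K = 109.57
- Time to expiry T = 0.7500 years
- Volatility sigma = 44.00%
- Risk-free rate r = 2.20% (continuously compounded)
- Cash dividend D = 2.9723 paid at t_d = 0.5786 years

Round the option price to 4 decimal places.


PV(D) = D * exp(-r * t_d) = 2.9723 * 0.98735147 = 2.93470478
S_0' = S_0 - PV(D) = 110.9400 - 2.93470478 = 108.00529522
d1 = (ln(S_0'/K) + (r + sigma^2/2)*T) / (sigma*sqrt(T)) = 0.19608033
d2 = d1 - sigma*sqrt(T) = -0.18497085
exp(-rT) = 0.98363538
N(-d1) = 0.42227365; N(-d2) = 0.57337405
P = K * exp(-rT) * N(-d2) - S_0' * N(-d1) = 109.5700 * 0.98363538 * 0.57337405 - 108.00529522 * 0.42227365 = 16.1887

Answer: Price = 16.1887


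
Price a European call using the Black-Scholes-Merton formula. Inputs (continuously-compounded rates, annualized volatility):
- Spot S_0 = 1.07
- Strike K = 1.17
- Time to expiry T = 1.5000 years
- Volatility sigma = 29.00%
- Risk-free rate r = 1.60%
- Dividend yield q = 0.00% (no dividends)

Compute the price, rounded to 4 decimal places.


Answer: Price = 0.1224

Derivation:
d1 = (ln(S/K) + (r - q + 0.5*sigma^2) * T) / (sigma * sqrt(T)) = -0.00639148
d2 = d1 - sigma * sqrt(T) = -0.36156749
exp(-rT) = 0.97628571; exp(-qT) = 1.00000000
C = S_0 * exp(-qT) * N(d1) - K * exp(-rT) * N(d2)
N(d1) = 0.49745019; N(d2) = 0.35883763
C = 1.0700 * 1.00000000 * 0.49745019 - 1.1700 * 0.97628571 * 0.35883763 = 0.1224


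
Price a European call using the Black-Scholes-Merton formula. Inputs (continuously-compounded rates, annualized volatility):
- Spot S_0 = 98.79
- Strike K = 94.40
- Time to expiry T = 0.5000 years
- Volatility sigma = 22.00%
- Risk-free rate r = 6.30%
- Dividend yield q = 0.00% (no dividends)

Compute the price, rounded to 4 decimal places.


Answer: Price = 10.2621

Derivation:
d1 = (ln(S/K) + (r - q + 0.5*sigma^2) * T) / (sigma * sqrt(T)) = 0.57246923
d2 = d1 - sigma * sqrt(T) = 0.41690573
exp(-rT) = 0.96899096; exp(-qT) = 1.00000000
C = S_0 * exp(-qT) * N(d1) - K * exp(-rT) * N(d2)
N(d1) = 0.71649794; N(d2) = 0.66162632
C = 98.7900 * 1.00000000 * 0.71649794 - 94.4000 * 0.96899096 * 0.66162632 = 10.2621


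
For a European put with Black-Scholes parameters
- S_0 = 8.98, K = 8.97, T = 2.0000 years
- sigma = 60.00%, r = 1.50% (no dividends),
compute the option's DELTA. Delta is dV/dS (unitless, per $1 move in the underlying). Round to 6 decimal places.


Answer: Delta = -0.322424

Derivation:
d1 = 0.4609325124; d2 = -0.3875956250
phi(d1) = 0.3587362200; exp(-qT) = 1.0000000000; exp(-rT) = 0.9704455335
N(-d1) = 0.3224235124
Delta = -exp(-qT) * N(-d1) = -1.0000000000 * 0.3224235124 = -0.322424


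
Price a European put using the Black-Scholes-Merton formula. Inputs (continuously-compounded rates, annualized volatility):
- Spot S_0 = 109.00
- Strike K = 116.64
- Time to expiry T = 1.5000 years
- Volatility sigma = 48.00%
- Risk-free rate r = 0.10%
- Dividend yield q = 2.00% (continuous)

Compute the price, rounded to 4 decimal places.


d1 = (ln(S/K) + (r - q + 0.5*sigma^2) * T) / (sigma * sqrt(T)) = 0.13022374
d2 = d1 - sigma * sqrt(T) = -0.45765379
exp(-rT) = 0.99850112; exp(-qT) = 0.97044553
P = K * exp(-rT) * N(-d2) - S_0 * exp(-qT) * N(-d1)
N(-d1) = 0.44819470; N(-d2) = 0.67639941
P = 116.6400 * 0.99850112 * 0.67639941 - 109.0000 * 0.97044553 * 0.44819470 = 31.3676

Answer: Price = 31.3676


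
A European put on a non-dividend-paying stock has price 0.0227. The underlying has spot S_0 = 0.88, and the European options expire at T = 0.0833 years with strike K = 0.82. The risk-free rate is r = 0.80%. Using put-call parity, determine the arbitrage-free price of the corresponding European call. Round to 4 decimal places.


Answer: Call price = 0.0832

Derivation:
Put-call parity: C - P = S_0 * exp(-qT) - K * exp(-rT).
S_0 * exp(-qT) = 0.8800 * 1.00000000 = 0.88000000
K * exp(-rT) = 0.8200 * 0.99933382 = 0.81945373
C = P + S*exp(-qT) - K*exp(-rT)
C = 0.0227 + 0.88000000 - 0.81945373 = 0.0832


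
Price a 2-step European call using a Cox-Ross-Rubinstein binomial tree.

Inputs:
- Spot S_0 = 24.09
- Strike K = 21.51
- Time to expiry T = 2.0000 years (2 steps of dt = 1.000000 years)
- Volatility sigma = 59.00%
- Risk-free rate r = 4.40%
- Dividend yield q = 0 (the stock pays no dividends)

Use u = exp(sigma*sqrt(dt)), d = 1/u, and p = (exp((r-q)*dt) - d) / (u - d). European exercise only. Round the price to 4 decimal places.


Answer: Price = V(0,0) = 9.1579

Derivation:
dt = T/N = 1.000000
u = exp(sigma*sqrt(dt)) = 1.803988; d = 1/u = 0.554327
p = (exp((r-q)*dt) - d) / (u - d) = 0.392630
Discount per step: exp(-r*dt) = 0.956954
Stock lattice S(k, i) with i counting down-moves:
  k=0: S(0,0) = 24.0900
  k=1: S(1,0) = 43.4581; S(1,1) = 13.3537
  k=2: S(2,0) = 78.3979; S(2,1) = 24.0900; S(2,2) = 7.4023
Terminal payoffs V(N, i) = max(S_T - K, 0):
  V(2,0) = 56.887875; V(2,1) = 2.580000; V(2,2) = 0.000000
Backward induction: V(k, i) = exp(-r*dt) * [p * V(k+1, i) + (1-p) * V(k+1, i+1)].
  V(1,0) = exp(-r*dt) * [p*56.887875 + (1-p)*2.580000] = 22.874001
  V(1,1) = exp(-r*dt) * [p*2.580000 + (1-p)*0.000000] = 0.969382
  V(0,0) = exp(-r*dt) * [p*22.874001 + (1-p)*0.969382] = 9.157861


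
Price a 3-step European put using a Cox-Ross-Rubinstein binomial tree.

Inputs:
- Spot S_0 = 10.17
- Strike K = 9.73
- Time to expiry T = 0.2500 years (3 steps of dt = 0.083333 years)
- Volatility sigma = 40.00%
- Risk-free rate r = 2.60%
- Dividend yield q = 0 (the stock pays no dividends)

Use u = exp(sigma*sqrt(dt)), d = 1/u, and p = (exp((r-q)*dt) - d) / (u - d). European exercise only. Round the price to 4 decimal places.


Answer: Price = V(0,0) = 0.6120

Derivation:
dt = T/N = 0.083333
u = exp(sigma*sqrt(dt)) = 1.122401; d = 1/u = 0.890947
p = (exp((r-q)*dt) - d) / (u - d) = 0.480536
Discount per step: exp(-r*dt) = 0.997836
Stock lattice S(k, i) with i counting down-moves:
  k=0: S(0,0) = 10.1700
  k=1: S(1,0) = 11.4148; S(1,1) = 9.0609
  k=2: S(2,0) = 12.8120; S(2,1) = 10.1700; S(2,2) = 8.0728
  k=3: S(3,0) = 14.3802; S(3,1) = 11.4148; S(3,2) = 9.0609; S(3,3) = 7.1925
Terminal payoffs V(N, i) = max(K - S_T, 0):
  V(3,0) = 0.000000; V(3,1) = 0.000000; V(3,2) = 0.669066; V(3,3) = 2.537549
Backward induction: V(k, i) = exp(-r*dt) * [p * V(k+1, i) + (1-p) * V(k+1, i+1)].
  V(2,0) = exp(-r*dt) * [p*0.000000 + (1-p)*0.000000] = 0.000000
  V(2,1) = exp(-r*dt) * [p*0.000000 + (1-p)*0.669066] = 0.346804
  V(2,2) = exp(-r*dt) * [p*0.669066 + (1-p)*2.537549] = 1.636127
  V(1,0) = exp(-r*dt) * [p*0.000000 + (1-p)*0.346804] = 0.179762
  V(1,1) = exp(-r*dt) * [p*0.346804 + (1-p)*1.636127] = 1.014361
  V(0,0) = exp(-r*dt) * [p*0.179762 + (1-p)*1.014361] = 0.611979


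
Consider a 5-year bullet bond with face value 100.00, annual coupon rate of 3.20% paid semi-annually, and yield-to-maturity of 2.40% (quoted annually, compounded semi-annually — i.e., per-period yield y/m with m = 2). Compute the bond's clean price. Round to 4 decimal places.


Answer: Price = 103.7482

Derivation:
Coupon per period c = face * coupon_rate / m = 1.600000
Periods per year m = 2; per-period yield y/m = 0.012000
Number of cashflows N = 10
Cashflows (t years, CF_t, discount factor 1/(1+y/m)^(m*t), PV):
  t = 0.5000: CF_t = 1.600000, DF = 0.988142, PV = 1.581028
  t = 1.0000: CF_t = 1.600000, DF = 0.976425, PV = 1.562280
  t = 1.5000: CF_t = 1.600000, DF = 0.964847, PV = 1.543755
  t = 2.0000: CF_t = 1.600000, DF = 0.953406, PV = 1.525450
  t = 2.5000: CF_t = 1.600000, DF = 0.942101, PV = 1.507362
  t = 3.0000: CF_t = 1.600000, DF = 0.930930, PV = 1.489488
  t = 3.5000: CF_t = 1.600000, DF = 0.919891, PV = 1.471826
  t = 4.0000: CF_t = 1.600000, DF = 0.908983, PV = 1.454373
  t = 4.5000: CF_t = 1.600000, DF = 0.898205, PV = 1.437128
  t = 5.0000: CF_t = 101.600000, DF = 0.887554, PV = 90.175505
Price P = sum_t PV_t = 103.748194


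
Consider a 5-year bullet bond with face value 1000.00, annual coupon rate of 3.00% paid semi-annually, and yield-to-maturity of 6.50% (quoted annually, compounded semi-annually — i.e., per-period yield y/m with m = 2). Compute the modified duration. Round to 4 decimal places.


Answer: Modified duration = 4.5008

Derivation:
Coupon per period c = face * coupon_rate / m = 15.000000
Periods per year m = 2; per-period yield y/m = 0.032500
Number of cashflows N = 10
Cashflows (t years, CF_t, discount factor 1/(1+y/m)^(m*t), PV):
  t = 0.5000: CF_t = 15.000000, DF = 0.968523, PV = 14.527845
  t = 1.0000: CF_t = 15.000000, DF = 0.938037, PV = 14.070552
  t = 1.5000: CF_t = 15.000000, DF = 0.908510, PV = 13.627653
  t = 2.0000: CF_t = 15.000000, DF = 0.879913, PV = 13.198696
  t = 2.5000: CF_t = 15.000000, DF = 0.852216, PV = 12.783240
  t = 3.0000: CF_t = 15.000000, DF = 0.825391, PV = 12.380862
  t = 3.5000: CF_t = 15.000000, DF = 0.799410, PV = 11.991150
  t = 4.0000: CF_t = 15.000000, DF = 0.774247, PV = 11.613705
  t = 4.5000: CF_t = 15.000000, DF = 0.749876, PV = 11.248140
  t = 5.0000: CF_t = 1015.000000, DF = 0.726272, PV = 737.166242
Price P = sum_t PV_t = 852.608086
First compute Macaulay numerator sum_t t * PV_t:
  t * PV_t at t = 0.5000: 7.263923
  t * PV_t at t = 1.0000: 14.070552
  t * PV_t at t = 1.5000: 20.441480
  t * PV_t at t = 2.0000: 26.397391
  t * PV_t at t = 2.5000: 31.958101
  t * PV_t at t = 3.0000: 37.142587
  t * PV_t at t = 3.5000: 41.969025
  t * PV_t at t = 4.0000: 46.454819
  t * PV_t at t = 4.5000: 50.616630
  t * PV_t at t = 5.0000: 3685.831211
Macaulay duration D = 3962.145720 / 852.608086 = 4.647089
Modified duration = D / (1 + y/m) = 4.647089 / (1 + 0.032500) = 4.500813


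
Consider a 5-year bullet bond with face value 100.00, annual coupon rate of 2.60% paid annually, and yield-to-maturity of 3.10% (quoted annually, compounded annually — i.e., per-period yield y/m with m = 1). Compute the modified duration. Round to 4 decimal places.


Coupon per period c = face * coupon_rate / m = 2.600000
Periods per year m = 1; per-period yield y/m = 0.031000
Number of cashflows N = 5
Cashflows (t years, CF_t, discount factor 1/(1+y/m)^(m*t), PV):
  t = 1.0000: CF_t = 2.600000, DF = 0.969932, PV = 2.521823
  t = 2.0000: CF_t = 2.600000, DF = 0.940768, PV = 2.445998
  t = 3.0000: CF_t = 2.600000, DF = 0.912481, PV = 2.372452
  t = 4.0000: CF_t = 2.600000, DF = 0.885045, PV = 2.301117
  t = 5.0000: CF_t = 102.600000, DF = 0.858434, PV = 88.075280
Price P = sum_t PV_t = 97.716670
First compute Macaulay numerator sum_t t * PV_t:
  t * PV_t at t = 1.0000: 2.521823
  t * PV_t at t = 2.0000: 4.891995
  t * PV_t at t = 3.0000: 7.117355
  t * PV_t at t = 4.0000: 9.204468
  t * PV_t at t = 5.0000: 440.376402
Macaulay duration D = 464.112043 / 97.716670 = 4.749569
Modified duration = D / (1 + y/m) = 4.749569 / (1 + 0.031000) = 4.606759

Answer: Modified duration = 4.6068


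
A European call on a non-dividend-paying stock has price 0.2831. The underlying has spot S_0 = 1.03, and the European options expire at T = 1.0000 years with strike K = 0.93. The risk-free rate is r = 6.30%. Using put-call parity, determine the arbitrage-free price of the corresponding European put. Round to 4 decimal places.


Put-call parity: C - P = S_0 * exp(-qT) - K * exp(-rT).
S_0 * exp(-qT) = 1.0300 * 1.00000000 = 1.03000000
K * exp(-rT) = 0.9300 * 0.93894347 = 0.87321743
P = C - S*exp(-qT) + K*exp(-rT)
P = 0.2831 - 1.03000000 + 0.87321743 = 0.1263

Answer: Put price = 0.1263


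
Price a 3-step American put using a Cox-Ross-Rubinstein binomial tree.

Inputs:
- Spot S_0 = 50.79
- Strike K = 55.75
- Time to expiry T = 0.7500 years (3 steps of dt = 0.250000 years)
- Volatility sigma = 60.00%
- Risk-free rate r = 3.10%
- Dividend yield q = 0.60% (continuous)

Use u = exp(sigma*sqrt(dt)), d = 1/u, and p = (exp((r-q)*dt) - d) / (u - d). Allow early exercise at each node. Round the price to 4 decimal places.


Answer: Price = V(0,0) = 13.6480

Derivation:
dt = T/N = 0.250000
u = exp(sigma*sqrt(dt)) = 1.349859; d = 1/u = 0.740818
p = (exp((r-q)*dt) - d) / (u - d) = 0.435852
Discount per step: exp(-r*dt) = 0.992280
Stock lattice S(k, i) with i counting down-moves:
  k=0: S(0,0) = 50.7900
  k=1: S(1,0) = 68.5593; S(1,1) = 37.6262
  k=2: S(2,0) = 92.5454; S(2,1) = 50.7900; S(2,2) = 27.8741
  k=3: S(3,0) = 124.9232; S(3,1) = 68.5593; S(3,2) = 37.6262; S(3,3) = 20.6497
Terminal payoffs V(N, i) = max(K - S_T, 0):
  V(3,0) = 0.000000; V(3,1) = 0.000000; V(3,2) = 18.123843; V(3,3) = 35.100327
Backward induction: V(k, i) = exp(-r*dt) * [p * V(k+1, i) + (1-p) * V(k+1, i+1)]; then take max(V_cont, immediate exercise) for American.
  V(2,0) = exp(-r*dt) * [p*0.000000 + (1-p)*0.000000] = 0.000000; exercise = 0.000000; V(2,0) = max -> 0.000000
  V(2,1) = exp(-r*dt) * [p*0.000000 + (1-p)*18.123843] = 10.145602; exercise = 4.960000; V(2,1) = max -> 10.145602
  V(2,2) = exp(-r*dt) * [p*18.123843 + (1-p)*35.100327] = 27.487244; exercise = 27.875857; V(2,2) = max -> 27.875857
  V(1,0) = exp(-r*dt) * [p*0.000000 + (1-p)*10.145602] = 5.679438; exercise = 0.000000; V(1,0) = max -> 5.679438
  V(1,1) = exp(-r*dt) * [p*10.145602 + (1-p)*27.875857] = 19.992552; exercise = 18.123843; V(1,1) = max -> 19.992552
  V(0,0) = exp(-r*dt) * [p*5.679438 + (1-p)*19.992552] = 13.647974; exercise = 4.960000; V(0,0) = max -> 13.647974


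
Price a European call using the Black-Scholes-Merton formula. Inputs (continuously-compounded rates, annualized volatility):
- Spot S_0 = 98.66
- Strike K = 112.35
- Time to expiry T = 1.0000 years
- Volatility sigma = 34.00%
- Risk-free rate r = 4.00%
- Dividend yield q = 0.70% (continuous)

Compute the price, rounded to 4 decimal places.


Answer: Price = 9.4670

Derivation:
d1 = (ln(S/K) + (r - q + 0.5*sigma^2) * T) / (sigma * sqrt(T)) = -0.11511589
d2 = d1 - sigma * sqrt(T) = -0.45511589
exp(-rT) = 0.96078944; exp(-qT) = 0.99302444
C = S_0 * exp(-qT) * N(d1) - K * exp(-rT) * N(d2)
N(d1) = 0.45417663; N(d2) = 0.32451293
C = 98.6600 * 0.99302444 * 0.45417663 - 112.3500 * 0.96078944 * 0.32451293 = 9.4670
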